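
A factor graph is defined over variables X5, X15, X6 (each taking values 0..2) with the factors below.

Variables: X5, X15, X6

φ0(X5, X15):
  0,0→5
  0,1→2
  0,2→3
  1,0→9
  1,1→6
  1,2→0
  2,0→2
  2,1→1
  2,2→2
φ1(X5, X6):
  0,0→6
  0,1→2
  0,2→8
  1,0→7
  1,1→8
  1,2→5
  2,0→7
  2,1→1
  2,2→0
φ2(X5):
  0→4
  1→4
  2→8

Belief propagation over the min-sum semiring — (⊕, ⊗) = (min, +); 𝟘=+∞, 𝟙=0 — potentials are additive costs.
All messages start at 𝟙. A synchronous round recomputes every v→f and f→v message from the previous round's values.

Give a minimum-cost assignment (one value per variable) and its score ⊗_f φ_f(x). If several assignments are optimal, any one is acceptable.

assignment: (X5=0, X15=1, X6=1); score = 8

init: all messages = 𝟙 over 3 values
r1 m[φ0→X5] = [2, 0, 1]
r1 m[φ0→X15] = [2, 1, 0]
r1 m[φ1→X5] = [2, 5, 0]
r1 m[φ1→X6] = [6, 1, 0]
r1 m[φ2→X5] = [4, 4, 8]
r1 m[X5→φ0] = [0, 0, 0]
r1 m[X5→φ1] = [0, 0, 0]
r1 m[X5→φ2] = [0, 0, 0]
r1 m[X15→φ0] = [0, 0, 0]
r1 m[X6→φ1] = [0, 0, 0]
r2 m[φ0→X5] = [2, 0, 1]
r2 m[φ0→X15] = [2, 1, 0]
r2 m[φ1→X5] = [2, 5, 0]
r2 m[φ1→X6] = [6, 1, 0]
r2 m[φ2→X5] = [4, 4, 8]
r2 m[X5→φ0] = [6, 9, 8]
r2 m[X5→φ1] = [6, 4, 9]
r2 m[X5→φ2] = [4, 5, 1]
r2 m[X15→φ0] = [0, 0, 0]
r2 m[X6→φ1] = [0, 0, 0]
r3 m[φ0→X5] = [2, 0, 1]
r3 m[φ0→X15] = [10, 8, 9]
r3 m[φ1→X5] = [2, 5, 0]
r3 m[φ1→X6] = [11, 8, 9]
r3 m[φ2→X5] = [4, 4, 8]
r3 m[X5→φ0] = [6, 9, 8]
r3 m[X5→φ1] = [6, 4, 9]
r3 m[X5→φ2] = [4, 5, 1]
r3 m[X15→φ0] = [0, 0, 0]
r3 m[X6→φ1] = [0, 0, 0]
r4 m[φ0→X5] = [2, 0, 1]
r4 m[φ0→X15] = [10, 8, 9]
r4 m[φ1→X5] = [2, 5, 0]
r4 m[φ1→X6] = [11, 8, 9]
r4 m[φ2→X5] = [4, 4, 8]
r4 m[X5→φ0] = [6, 9, 8]
r4 m[X5→φ1] = [6, 4, 9]
r4 m[X5→φ2] = [4, 5, 1]
r4 m[X15→φ0] = [0, 0, 0]
r4 m[X6→φ1] = [0, 0, 0]
fixed point reached at round 4
traceback from X5: (X5=0, X15=1, X6=1), score=8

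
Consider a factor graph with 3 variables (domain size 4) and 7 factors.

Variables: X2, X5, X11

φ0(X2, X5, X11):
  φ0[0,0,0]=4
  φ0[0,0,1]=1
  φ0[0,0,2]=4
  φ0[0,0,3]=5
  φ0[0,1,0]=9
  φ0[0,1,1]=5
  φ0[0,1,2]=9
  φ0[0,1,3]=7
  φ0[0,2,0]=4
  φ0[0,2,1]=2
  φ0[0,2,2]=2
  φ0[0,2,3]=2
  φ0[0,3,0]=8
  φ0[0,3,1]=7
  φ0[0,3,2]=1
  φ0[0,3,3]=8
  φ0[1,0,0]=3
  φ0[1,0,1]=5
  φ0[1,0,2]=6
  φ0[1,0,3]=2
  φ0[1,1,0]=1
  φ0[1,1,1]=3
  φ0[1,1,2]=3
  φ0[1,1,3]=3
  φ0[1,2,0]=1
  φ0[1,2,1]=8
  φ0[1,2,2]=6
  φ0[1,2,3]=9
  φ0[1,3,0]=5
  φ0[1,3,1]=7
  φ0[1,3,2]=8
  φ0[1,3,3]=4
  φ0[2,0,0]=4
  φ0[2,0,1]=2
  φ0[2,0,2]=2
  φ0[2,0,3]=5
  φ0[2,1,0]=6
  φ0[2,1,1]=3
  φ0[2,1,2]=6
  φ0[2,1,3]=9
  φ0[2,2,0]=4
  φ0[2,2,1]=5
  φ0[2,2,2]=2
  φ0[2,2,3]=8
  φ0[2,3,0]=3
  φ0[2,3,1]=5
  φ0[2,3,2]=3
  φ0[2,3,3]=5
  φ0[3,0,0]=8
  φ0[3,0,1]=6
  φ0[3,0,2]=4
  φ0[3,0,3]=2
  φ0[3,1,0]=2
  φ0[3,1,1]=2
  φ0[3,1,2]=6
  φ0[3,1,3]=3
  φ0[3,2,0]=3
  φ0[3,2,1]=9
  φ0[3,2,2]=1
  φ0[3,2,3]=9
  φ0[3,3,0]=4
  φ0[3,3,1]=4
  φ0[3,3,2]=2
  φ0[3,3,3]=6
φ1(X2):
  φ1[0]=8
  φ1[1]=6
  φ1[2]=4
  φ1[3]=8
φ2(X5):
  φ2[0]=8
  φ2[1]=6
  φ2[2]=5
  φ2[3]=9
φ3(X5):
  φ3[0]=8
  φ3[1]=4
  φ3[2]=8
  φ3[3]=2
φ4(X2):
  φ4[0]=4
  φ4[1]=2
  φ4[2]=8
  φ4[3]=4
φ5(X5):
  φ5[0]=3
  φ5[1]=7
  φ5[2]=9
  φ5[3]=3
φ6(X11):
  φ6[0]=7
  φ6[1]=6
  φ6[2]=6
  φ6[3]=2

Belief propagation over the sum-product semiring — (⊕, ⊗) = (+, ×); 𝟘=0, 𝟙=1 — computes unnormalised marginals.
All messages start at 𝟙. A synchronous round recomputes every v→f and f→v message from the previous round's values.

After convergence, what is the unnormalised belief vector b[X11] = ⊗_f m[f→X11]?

init: all messages = 𝟙 over 4 values
r1 m[φ0→X2] = [78, 74, 72, 71]
r1 m[φ0→X5] = [63, 77, 75, 80]
r1 m[φ0→X11] = [69, 74, 65, 87]
r1 m[φ1→X2] = [8, 6, 4, 8]
r1 m[φ2→X5] = [8, 6, 5, 9]
r1 m[φ3→X5] = [8, 4, 8, 2]
r1 m[φ4→X2] = [4, 2, 8, 4]
r1 m[φ5→X5] = [3, 7, 9, 3]
r1 m[φ6→X11] = [7, 6, 6, 2]
r1 m[X2→φ0] = [1, 1, 1, 1]
r1 m[X2→φ1] = [1, 1, 1, 1]
r1 m[X2→φ4] = [1, 1, 1, 1]
r1 m[X5→φ0] = [1, 1, 1, 1]
r1 m[X5→φ2] = [1, 1, 1, 1]
r1 m[X5→φ3] = [1, 1, 1, 1]
r1 m[X5→φ5] = [1, 1, 1, 1]
r1 m[X11→φ0] = [1, 1, 1, 1]
r1 m[X11→φ6] = [1, 1, 1, 1]
r2 m[φ0→X2] = [78, 74, 72, 71]
r2 m[φ0→X5] = [63, 77, 75, 80]
r2 m[φ0→X11] = [69, 74, 65, 87]
r2 m[φ1→X2] = [8, 6, 4, 8]
r2 m[φ2→X5] = [8, 6, 5, 9]
r2 m[φ3→X5] = [8, 4, 8, 2]
r2 m[φ4→X2] = [4, 2, 8, 4]
r2 m[φ5→X5] = [3, 7, 9, 3]
r2 m[φ6→X11] = [7, 6, 6, 2]
r2 m[X2→φ0] = [32, 12, 32, 32]
r2 m[X2→φ1] = [312, 148, 576, 284]
r2 m[X2→φ4] = [624, 444, 288, 568]
r2 m[X5→φ0] = [192, 168, 360, 54]
r2 m[X5→φ2] = [1512, 2156, 5400, 480]
r2 m[X5→φ3] = [1512, 3234, 3375, 2160]
r2 m[X5→φ5] = [4032, 1848, 3000, 1440]
r2 m[X11→φ0] = [7, 6, 6, 2]
r2 m[X11→φ6] = [69, 74, 65, 87]
r3 m[φ0→X2] = [66744, 72126, 66282, 74208]
r3 m[φ0→X5] = [9092, 11564, 9020, 10396]
r3 m[φ0→X11] = [358824, 377688, 293280, 479712]
r3 m[φ1→X2] = [8, 6, 4, 8]
r3 m[φ2→X5] = [8, 6, 5, 9]
r3 m[φ3→X5] = [8, 4, 8, 2]
r3 m[φ4→X2] = [4, 2, 8, 4]
r3 m[φ5→X5] = [3, 7, 9, 3]
r3 m[φ6→X11] = [7, 6, 6, 2]
r3 m[X2→φ0] = [32, 12, 32, 32]
r3 m[X2→φ1] = [312, 148, 576, 284]
r3 m[X2→φ4] = [624, 444, 288, 568]
r3 m[X5→φ0] = [192, 168, 360, 54]
r3 m[X5→φ2] = [1512, 2156, 5400, 480]
r3 m[X5→φ3] = [1512, 3234, 3375, 2160]
r3 m[X5→φ5] = [4032, 1848, 3000, 1440]
r3 m[X11→φ0] = [7, 6, 6, 2]
r3 m[X11→φ6] = [69, 74, 65, 87]
r4 m[φ0→X2] = [66744, 72126, 66282, 74208]
r4 m[φ0→X5] = [9092, 11564, 9020, 10396]
r4 m[φ0→X11] = [358824, 377688, 293280, 479712]
r4 m[φ1→X2] = [8, 6, 4, 8]
r4 m[φ2→X5] = [8, 6, 5, 9]
r4 m[φ3→X5] = [8, 4, 8, 2]
r4 m[φ4→X2] = [4, 2, 8, 4]
r4 m[φ5→X5] = [3, 7, 9, 3]
r4 m[φ6→X11] = [7, 6, 6, 2]
r4 m[X2→φ0] = [32, 12, 32, 32]
r4 m[X2→φ1] = [266976, 144252, 530256, 296832]
r4 m[X2→φ4] = [533952, 432756, 265128, 593664]
r4 m[X5→φ0] = [192, 168, 360, 54]
r4 m[X5→φ2] = [218208, 323792, 649440, 62376]
r4 m[X5→φ3] = [218208, 485688, 405900, 280692]
r4 m[X5→φ5] = [581888, 277536, 360800, 187128]
r4 m[X11→φ0] = [7, 6, 6, 2]
r4 m[X11→φ6] = [358824, 377688, 293280, 479712]
r5 m[φ0→X2] = [66744, 72126, 66282, 74208]
r5 m[φ0→X5] = [9092, 11564, 9020, 10396]
r5 m[φ0→X11] = [358824, 377688, 293280, 479712]
r5 m[φ1→X2] = [8, 6, 4, 8]
r5 m[φ2→X5] = [8, 6, 5, 9]
r5 m[φ3→X5] = [8, 4, 8, 2]
r5 m[φ4→X2] = [4, 2, 8, 4]
r5 m[φ5→X5] = [3, 7, 9, 3]
r5 m[φ6→X11] = [7, 6, 6, 2]
r5 m[X2→φ0] = [32, 12, 32, 32]
r5 m[X2→φ1] = [266976, 144252, 530256, 296832]
r5 m[X2→φ4] = [533952, 432756, 265128, 593664]
r5 m[X5→φ0] = [192, 168, 360, 54]
r5 m[X5→φ2] = [218208, 323792, 649440, 62376]
r5 m[X5→φ3] = [218208, 485688, 405900, 280692]
r5 m[X5→φ5] = [581888, 277536, 360800, 187128]
r5 m[X11→φ0] = [7, 6, 6, 2]
r5 m[X11→φ6] = [358824, 377688, 293280, 479712]
fixed point reached at round 5
b[X11] = ⊗ incoming = [2511768, 2266128, 1759680, 959424]

b[X11] = [2511768, 2266128, 1759680, 959424]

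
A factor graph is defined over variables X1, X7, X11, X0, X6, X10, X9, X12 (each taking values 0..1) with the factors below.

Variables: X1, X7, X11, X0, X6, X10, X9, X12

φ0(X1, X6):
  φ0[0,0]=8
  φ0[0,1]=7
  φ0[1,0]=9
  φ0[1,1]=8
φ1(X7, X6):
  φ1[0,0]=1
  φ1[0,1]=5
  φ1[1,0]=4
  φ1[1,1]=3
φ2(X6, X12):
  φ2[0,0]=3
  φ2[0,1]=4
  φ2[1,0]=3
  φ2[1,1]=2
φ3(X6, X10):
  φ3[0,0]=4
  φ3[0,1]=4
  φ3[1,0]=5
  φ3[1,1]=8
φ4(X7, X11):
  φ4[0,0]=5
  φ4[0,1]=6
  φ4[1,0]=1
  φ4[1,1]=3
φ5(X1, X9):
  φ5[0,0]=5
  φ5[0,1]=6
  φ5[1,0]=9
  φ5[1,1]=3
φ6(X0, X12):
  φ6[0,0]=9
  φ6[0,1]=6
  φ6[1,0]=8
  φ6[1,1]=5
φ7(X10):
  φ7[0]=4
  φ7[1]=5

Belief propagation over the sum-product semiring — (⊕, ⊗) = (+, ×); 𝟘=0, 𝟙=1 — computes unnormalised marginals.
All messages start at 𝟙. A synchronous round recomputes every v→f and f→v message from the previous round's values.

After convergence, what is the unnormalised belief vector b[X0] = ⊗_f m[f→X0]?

init: all messages = 𝟙 over 2 values
r1 m[φ0→X1] = [15, 17]
r1 m[φ0→X6] = [17, 15]
r1 m[φ1→X7] = [6, 7]
r1 m[φ1→X6] = [5, 8]
r1 m[φ2→X6] = [7, 5]
r1 m[φ2→X12] = [6, 6]
r1 m[φ3→X6] = [8, 13]
r1 m[φ3→X10] = [9, 12]
r1 m[φ4→X7] = [11, 4]
r1 m[φ4→X11] = [6, 9]
r1 m[φ5→X1] = [11, 12]
r1 m[φ5→X9] = [14, 9]
r1 m[φ6→X0] = [15, 13]
r1 m[φ6→X12] = [17, 11]
r1 m[φ7→X10] = [4, 5]
r1 m[X1→φ0] = [1, 1]
r1 m[X1→φ5] = [1, 1]
r1 m[X7→φ1] = [1, 1]
r1 m[X7→φ4] = [1, 1]
r1 m[X11→φ4] = [1, 1]
r1 m[X0→φ6] = [1, 1]
r1 m[X6→φ0] = [1, 1]
r1 m[X6→φ1] = [1, 1]
r1 m[X6→φ2] = [1, 1]
r1 m[X6→φ3] = [1, 1]
r1 m[X10→φ3] = [1, 1]
r1 m[X10→φ7] = [1, 1]
r1 m[X9→φ5] = [1, 1]
r1 m[X12→φ2] = [1, 1]
r1 m[X12→φ6] = [1, 1]
r2 m[φ0→X1] = [15, 17]
r2 m[φ0→X6] = [17, 15]
r2 m[φ1→X7] = [6, 7]
r2 m[φ1→X6] = [5, 8]
r2 m[φ2→X6] = [7, 5]
r2 m[φ2→X12] = [6, 6]
r2 m[φ3→X6] = [8, 13]
r2 m[φ3→X10] = [9, 12]
r2 m[φ4→X7] = [11, 4]
r2 m[φ4→X11] = [6, 9]
r2 m[φ5→X1] = [11, 12]
r2 m[φ5→X9] = [14, 9]
r2 m[φ6→X0] = [15, 13]
r2 m[φ6→X12] = [17, 11]
r2 m[φ7→X10] = [4, 5]
r2 m[X1→φ0] = [11, 12]
r2 m[X1→φ5] = [15, 17]
r2 m[X7→φ1] = [11, 4]
r2 m[X7→φ4] = [6, 7]
r2 m[X11→φ4] = [1, 1]
r2 m[X0→φ6] = [1, 1]
r2 m[X6→φ0] = [280, 520]
r2 m[X6→φ1] = [952, 975]
r2 m[X6→φ2] = [680, 1560]
r2 m[X6→φ3] = [595, 600]
r2 m[X10→φ3] = [4, 5]
r2 m[X10→φ7] = [9, 12]
r2 m[X9→φ5] = [1, 1]
r2 m[X12→φ2] = [17, 11]
r2 m[X12→φ6] = [6, 6]
r3 m[φ0→X1] = [5880, 6680]
r3 m[φ0→X6] = [196, 173]
r3 m[φ1→X7] = [5827, 6733]
r3 m[φ1→X6] = [27, 67]
r3 m[φ2→X6] = [95, 73]
r3 m[φ2→X12] = [6720, 5840]
r3 m[φ3→X6] = [36, 60]
r3 m[φ3→X10] = [5380, 7180]
r3 m[φ4→X7] = [11, 4]
r3 m[φ4→X11] = [37, 57]
r3 m[φ5→X1] = [11, 12]
r3 m[φ5→X9] = [228, 141]
r3 m[φ6→X0] = [90, 78]
r3 m[φ6→X12] = [17, 11]
r3 m[φ7→X10] = [4, 5]
r3 m[X1→φ0] = [11, 12]
r3 m[X1→φ5] = [15, 17]
r3 m[X7→φ1] = [11, 4]
r3 m[X7→φ4] = [6, 7]
r3 m[X11→φ4] = [1, 1]
r3 m[X0→φ6] = [1, 1]
r3 m[X6→φ0] = [280, 520]
r3 m[X6→φ1] = [952, 975]
r3 m[X6→φ2] = [680, 1560]
r3 m[X6→φ3] = [595, 600]
r3 m[X10→φ3] = [4, 5]
r3 m[X10→φ7] = [9, 12]
r3 m[X9→φ5] = [1, 1]
r3 m[X12→φ2] = [17, 11]
r3 m[X12→φ6] = [6, 6]
r4 m[φ0→X1] = [5880, 6680]
r4 m[φ0→X6] = [196, 173]
r4 m[φ1→X7] = [5827, 6733]
r4 m[φ1→X6] = [27, 67]
r4 m[φ2→X6] = [95, 73]
r4 m[φ2→X12] = [6720, 5840]
r4 m[φ3→X6] = [36, 60]
r4 m[φ3→X10] = [5380, 7180]
r4 m[φ4→X7] = [11, 4]
r4 m[φ4→X11] = [37, 57]
r4 m[φ5→X1] = [11, 12]
r4 m[φ5→X9] = [228, 141]
r4 m[φ6→X0] = [90, 78]
r4 m[φ6→X12] = [17, 11]
r4 m[φ7→X10] = [4, 5]
r4 m[X1→φ0] = [11, 12]
r4 m[X1→φ5] = [5880, 6680]
r4 m[X7→φ1] = [11, 4]
r4 m[X7→φ4] = [5827, 6733]
r4 m[X11→φ4] = [1, 1]
r4 m[X0→φ6] = [1, 1]
r4 m[X6→φ0] = [92340, 293460]
r4 m[X6→φ1] = [670320, 757740]
r4 m[X6→φ2] = [190512, 695460]
r4 m[X6→φ3] = [502740, 846143]
r4 m[X10→φ3] = [4, 5]
r4 m[X10→φ7] = [5380, 7180]
r4 m[X9→φ5] = [1, 1]
r4 m[X12→φ2] = [17, 11]
r4 m[X12→φ6] = [6720, 5840]
r5 m[φ0→X1] = [2792940, 3178740]
r5 m[φ0→X6] = [196, 173]
r5 m[φ1→X7] = [4459020, 4954500]
r5 m[φ1→X6] = [27, 67]
r5 m[φ2→X6] = [95, 73]
r5 m[φ2→X12] = [2657916, 2152968]
r5 m[φ3→X6] = [36, 60]
r5 m[φ3→X10] = [6241675, 8780104]
r5 m[φ4→X7] = [11, 4]
r5 m[φ4→X11] = [35868, 55161]
r5 m[φ5→X1] = [11, 12]
r5 m[φ5→X9] = [89520, 55320]
r5 m[φ6→X0] = [95520, 82960]
r5 m[φ6→X12] = [17, 11]
r5 m[φ7→X10] = [4, 5]
r5 m[X1→φ0] = [11, 12]
r5 m[X1→φ5] = [5880, 6680]
r5 m[X7→φ1] = [11, 4]
r5 m[X7→φ4] = [5827, 6733]
r5 m[X11→φ4] = [1, 1]
r5 m[X0→φ6] = [1, 1]
r5 m[X6→φ0] = [92340, 293460]
r5 m[X6→φ1] = [670320, 757740]
r5 m[X6→φ2] = [190512, 695460]
r5 m[X6→φ3] = [502740, 846143]
r5 m[X10→φ3] = [4, 5]
r5 m[X10→φ7] = [5380, 7180]
r5 m[X9→φ5] = [1, 1]
r5 m[X12→φ2] = [17, 11]
r5 m[X12→φ6] = [6720, 5840]
r6 m[φ0→X1] = [2792940, 3178740]
r6 m[φ0→X6] = [196, 173]
r6 m[φ1→X7] = [4459020, 4954500]
r6 m[φ1→X6] = [27, 67]
r6 m[φ2→X6] = [95, 73]
r6 m[φ2→X12] = [2657916, 2152968]
r6 m[φ3→X6] = [36, 60]
r6 m[φ3→X10] = [6241675, 8780104]
r6 m[φ4→X7] = [11, 4]
r6 m[φ4→X11] = [35868, 55161]
r6 m[φ5→X1] = [11, 12]
r6 m[φ5→X9] = [89520, 55320]
r6 m[φ6→X0] = [95520, 82960]
r6 m[φ6→X12] = [17, 11]
r6 m[φ7→X10] = [4, 5]
r6 m[X1→φ0] = [11, 12]
r6 m[X1→φ5] = [2792940, 3178740]
r6 m[X7→φ1] = [11, 4]
r6 m[X7→φ4] = [4459020, 4954500]
r6 m[X11→φ4] = [1, 1]
r6 m[X0→φ6] = [1, 1]
r6 m[X6→φ0] = [92340, 293460]
r6 m[X6→φ1] = [670320, 757740]
r6 m[X6→φ2] = [190512, 695460]
r6 m[X6→φ3] = [502740, 846143]
r6 m[X10→φ3] = [4, 5]
r6 m[X10→φ7] = [6241675, 8780104]
r6 m[X9→φ5] = [1, 1]
r6 m[X12→φ2] = [17, 11]
r6 m[X12→φ6] = [2657916, 2152968]
r7 m[φ0→X1] = [2792940, 3178740]
r7 m[φ0→X6] = [196, 173]
r7 m[φ1→X7] = [4459020, 4954500]
r7 m[φ1→X6] = [27, 67]
r7 m[φ2→X6] = [95, 73]
r7 m[φ2→X12] = [2657916, 2152968]
r7 m[φ3→X6] = [36, 60]
r7 m[φ3→X10] = [6241675, 8780104]
r7 m[φ4→X7] = [11, 4]
r7 m[φ4→X11] = [27249600, 41617620]
r7 m[φ5→X1] = [11, 12]
r7 m[φ5→X9] = [42573360, 26293860]
r7 m[φ6→X0] = [36839052, 32028168]
r7 m[φ6→X12] = [17, 11]
r7 m[φ7→X10] = [4, 5]
r7 m[X1→φ0] = [11, 12]
r7 m[X1→φ5] = [2792940, 3178740]
r7 m[X7→φ1] = [11, 4]
r7 m[X7→φ4] = [4459020, 4954500]
r7 m[X11→φ4] = [1, 1]
r7 m[X0→φ6] = [1, 1]
r7 m[X6→φ0] = [92340, 293460]
r7 m[X6→φ1] = [670320, 757740]
r7 m[X6→φ2] = [190512, 695460]
r7 m[X6→φ3] = [502740, 846143]
r7 m[X10→φ3] = [4, 5]
r7 m[X10→φ7] = [6241675, 8780104]
r7 m[X9→φ5] = [1, 1]
r7 m[X12→φ2] = [17, 11]
r7 m[X12→φ6] = [2657916, 2152968]
r8 m[φ0→X1] = [2792940, 3178740]
r8 m[φ0→X6] = [196, 173]
r8 m[φ1→X7] = [4459020, 4954500]
r8 m[φ1→X6] = [27, 67]
r8 m[φ2→X6] = [95, 73]
r8 m[φ2→X12] = [2657916, 2152968]
r8 m[φ3→X6] = [36, 60]
r8 m[φ3→X10] = [6241675, 8780104]
r8 m[φ4→X7] = [11, 4]
r8 m[φ4→X11] = [27249600, 41617620]
r8 m[φ5→X1] = [11, 12]
r8 m[φ5→X9] = [42573360, 26293860]
r8 m[φ6→X0] = [36839052, 32028168]
r8 m[φ6→X12] = [17, 11]
r8 m[φ7→X10] = [4, 5]
r8 m[X1→φ0] = [11, 12]
r8 m[X1→φ5] = [2792940, 3178740]
r8 m[X7→φ1] = [11, 4]
r8 m[X7→φ4] = [4459020, 4954500]
r8 m[X11→φ4] = [1, 1]
r8 m[X0→φ6] = [1, 1]
r8 m[X6→φ0] = [92340, 293460]
r8 m[X6→φ1] = [670320, 757740]
r8 m[X6→φ2] = [190512, 695460]
r8 m[X6→φ3] = [502740, 846143]
r8 m[X10→φ3] = [4, 5]
r8 m[X10→φ7] = [6241675, 8780104]
r8 m[X9→φ5] = [1, 1]
r8 m[X12→φ2] = [17, 11]
r8 m[X12→φ6] = [2657916, 2152968]
fixed point reached at round 8
b[X0] = ⊗ incoming = [36839052, 32028168]

b[X0] = [36839052, 32028168]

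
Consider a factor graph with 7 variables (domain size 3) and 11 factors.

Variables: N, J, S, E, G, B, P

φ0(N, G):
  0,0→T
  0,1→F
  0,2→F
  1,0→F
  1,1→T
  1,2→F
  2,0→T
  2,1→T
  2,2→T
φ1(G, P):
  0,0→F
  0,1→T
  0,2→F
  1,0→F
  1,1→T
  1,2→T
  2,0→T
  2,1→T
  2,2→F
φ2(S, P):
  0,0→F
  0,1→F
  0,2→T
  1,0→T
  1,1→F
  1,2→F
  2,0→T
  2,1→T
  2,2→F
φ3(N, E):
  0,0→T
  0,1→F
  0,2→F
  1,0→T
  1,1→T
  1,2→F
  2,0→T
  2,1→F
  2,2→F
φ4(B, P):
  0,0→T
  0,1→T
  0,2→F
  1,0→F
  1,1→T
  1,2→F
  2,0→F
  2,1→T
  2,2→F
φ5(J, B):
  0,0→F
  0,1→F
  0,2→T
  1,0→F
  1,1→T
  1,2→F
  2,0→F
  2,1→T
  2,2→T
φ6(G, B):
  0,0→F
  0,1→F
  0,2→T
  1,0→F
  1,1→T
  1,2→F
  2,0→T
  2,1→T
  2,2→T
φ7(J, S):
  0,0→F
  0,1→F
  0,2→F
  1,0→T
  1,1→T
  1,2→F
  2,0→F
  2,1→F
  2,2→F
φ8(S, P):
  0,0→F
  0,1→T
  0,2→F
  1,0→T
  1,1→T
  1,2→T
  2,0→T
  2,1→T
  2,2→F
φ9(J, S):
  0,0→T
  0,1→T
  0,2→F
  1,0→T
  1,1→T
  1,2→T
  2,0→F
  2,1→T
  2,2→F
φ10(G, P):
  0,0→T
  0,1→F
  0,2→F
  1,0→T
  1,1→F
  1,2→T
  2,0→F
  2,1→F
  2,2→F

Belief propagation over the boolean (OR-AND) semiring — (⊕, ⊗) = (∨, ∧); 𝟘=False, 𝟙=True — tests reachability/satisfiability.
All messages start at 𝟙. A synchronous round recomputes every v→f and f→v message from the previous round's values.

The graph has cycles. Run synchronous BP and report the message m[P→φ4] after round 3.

message @ round 3 = [T, F, T]

init: all messages = 𝟙 over 3 values
r1 m[φ0→N] = [T, T, T]
r1 m[φ0→G] = [T, T, T]
r1 m[φ1→G] = [T, T, T]
r1 m[φ1→P] = [T, T, T]
r1 m[φ2→S] = [T, T, T]
r1 m[φ2→P] = [T, T, T]
r1 m[φ3→N] = [T, T, T]
r1 m[φ3→E] = [T, T, F]
r1 m[φ4→B] = [T, T, T]
r1 m[φ4→P] = [T, T, F]
r1 m[φ5→J] = [T, T, T]
r1 m[φ5→B] = [F, T, T]
r1 m[φ6→G] = [T, T, T]
r1 m[φ6→B] = [T, T, T]
r1 m[φ7→J] = [F, T, F]
r1 m[φ7→S] = [T, T, F]
r1 m[φ8→S] = [T, T, T]
r1 m[φ8→P] = [T, T, T]
r1 m[φ9→J] = [T, T, T]
r1 m[φ9→S] = [T, T, T]
r1 m[φ10→G] = [T, T, F]
r1 m[φ10→P] = [T, F, T]
r1 m[N→φ0] = [T, T, T]
r1 m[N→φ3] = [T, T, T]
r1 m[J→φ5] = [T, T, T]
r1 m[J→φ7] = [T, T, T]
r1 m[J→φ9] = [T, T, T]
r1 m[S→φ2] = [T, T, T]
r1 m[S→φ7] = [T, T, T]
r1 m[S→φ8] = [T, T, T]
r1 m[S→φ9] = [T, T, T]
r1 m[E→φ3] = [T, T, T]
r1 m[G→φ0] = [T, T, T]
r1 m[G→φ1] = [T, T, T]
r1 m[G→φ6] = [T, T, T]
r1 m[G→φ10] = [T, T, T]
r1 m[B→φ4] = [T, T, T]
r1 m[B→φ5] = [T, T, T]
r1 m[B→φ6] = [T, T, T]
r1 m[P→φ1] = [T, T, T]
r1 m[P→φ2] = [T, T, T]
r1 m[P→φ4] = [T, T, T]
r1 m[P→φ8] = [T, T, T]
r1 m[P→φ10] = [T, T, T]
r2 m[φ0→N] = [T, T, T]
r2 m[φ0→G] = [T, T, T]
r2 m[φ1→G] = [T, T, T]
r2 m[φ1→P] = [T, T, T]
r2 m[φ2→S] = [T, T, T]
r2 m[φ2→P] = [T, T, T]
r2 m[φ3→N] = [T, T, T]
r2 m[φ3→E] = [T, T, F]
r2 m[φ4→B] = [T, T, T]
r2 m[φ4→P] = [T, T, F]
r2 m[φ5→J] = [T, T, T]
r2 m[φ5→B] = [F, T, T]
r2 m[φ6→G] = [T, T, T]
r2 m[φ6→B] = [T, T, T]
r2 m[φ7→J] = [F, T, F]
r2 m[φ7→S] = [T, T, F]
r2 m[φ8→S] = [T, T, T]
r2 m[φ8→P] = [T, T, T]
r2 m[φ9→J] = [T, T, T]
r2 m[φ9→S] = [T, T, T]
r2 m[φ10→G] = [T, T, F]
r2 m[φ10→P] = [T, F, T]
r2 m[N→φ0] = [T, T, T]
r2 m[N→φ3] = [T, T, T]
r2 m[J→φ5] = [F, T, F]
r2 m[J→φ7] = [T, T, T]
r2 m[J→φ9] = [F, T, F]
r2 m[S→φ2] = [T, T, F]
r2 m[S→φ7] = [T, T, T]
r2 m[S→φ8] = [T, T, F]
r2 m[S→φ9] = [T, T, F]
r2 m[E→φ3] = [T, T, T]
r2 m[G→φ0] = [T, T, F]
r2 m[G→φ1] = [T, T, F]
r2 m[G→φ6] = [T, T, F]
r2 m[G→φ10] = [T, T, T]
r2 m[B→φ4] = [F, T, T]
r2 m[B→φ5] = [T, T, T]
r2 m[B→φ6] = [F, T, T]
r2 m[P→φ1] = [T, F, F]
r2 m[P→φ2] = [T, F, F]
r2 m[P→φ4] = [T, F, T]
r2 m[P→φ8] = [T, F, F]
r2 m[P→φ10] = [T, T, F]
r3 m[φ0→N] = [T, T, T]
r3 m[φ0→G] = [T, T, T]
r3 m[φ1→G] = [F, F, T]
r3 m[φ1→P] = [F, T, T]
r3 m[φ2→S] = [F, T, T]
r3 m[φ2→P] = [T, F, T]
r3 m[φ3→N] = [T, T, T]
r3 m[φ3→E] = [T, T, F]
r3 m[φ4→B] = [T, F, F]
r3 m[φ4→P] = [F, T, F]
r3 m[φ5→J] = [T, T, T]
r3 m[φ5→B] = [F, T, F]
r3 m[φ6→G] = [T, T, T]
r3 m[φ6→B] = [F, T, T]
r3 m[φ7→J] = [F, T, F]
r3 m[φ7→S] = [T, T, F]
r3 m[φ8→S] = [F, T, T]
r3 m[φ8→P] = [T, T, T]
r3 m[φ9→J] = [T, T, T]
r3 m[φ9→S] = [T, T, T]
r3 m[φ10→G] = [T, T, F]
r3 m[φ10→P] = [T, F, T]
r3 m[N→φ0] = [T, T, T]
r3 m[N→φ3] = [T, T, T]
r3 m[J→φ5] = [F, T, F]
r3 m[J→φ7] = [T, T, T]
r3 m[J→φ9] = [F, T, F]
r3 m[S→φ2] = [T, T, F]
r3 m[S→φ7] = [T, T, T]
r3 m[S→φ8] = [T, T, F]
r3 m[S→φ9] = [T, T, F]
r3 m[E→φ3] = [T, T, T]
r3 m[G→φ0] = [T, T, F]
r3 m[G→φ1] = [T, T, F]
r3 m[G→φ6] = [T, T, F]
r3 m[G→φ10] = [T, T, T]
r3 m[B→φ4] = [F, T, T]
r3 m[B→φ5] = [T, T, T]
r3 m[B→φ6] = [F, T, T]
r3 m[P→φ1] = [T, F, F]
r3 m[P→φ2] = [T, F, F]
r3 m[P→φ4] = [T, F, T]
r3 m[P→φ8] = [T, F, F]
r3 m[P→φ10] = [T, T, F]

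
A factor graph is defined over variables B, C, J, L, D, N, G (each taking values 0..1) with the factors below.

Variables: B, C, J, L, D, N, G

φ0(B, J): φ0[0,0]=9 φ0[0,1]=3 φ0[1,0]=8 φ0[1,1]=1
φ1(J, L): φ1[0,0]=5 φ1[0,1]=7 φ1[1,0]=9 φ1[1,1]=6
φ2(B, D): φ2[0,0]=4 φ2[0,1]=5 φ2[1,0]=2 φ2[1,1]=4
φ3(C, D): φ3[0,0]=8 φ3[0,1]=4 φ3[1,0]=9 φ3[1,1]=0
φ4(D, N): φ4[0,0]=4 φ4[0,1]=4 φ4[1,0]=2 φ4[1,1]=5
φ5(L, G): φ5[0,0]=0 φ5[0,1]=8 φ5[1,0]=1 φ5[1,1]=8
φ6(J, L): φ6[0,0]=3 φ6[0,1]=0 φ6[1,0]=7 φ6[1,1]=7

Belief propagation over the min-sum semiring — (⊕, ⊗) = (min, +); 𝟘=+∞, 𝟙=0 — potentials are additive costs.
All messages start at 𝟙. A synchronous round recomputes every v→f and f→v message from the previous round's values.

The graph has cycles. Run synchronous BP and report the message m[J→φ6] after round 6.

message @ round 6 = [33, 27]

init: all messages = 𝟙 over 2 values
r1 m[φ0→B] = [3, 1]
r1 m[φ0→J] = [8, 1]
r1 m[φ1→J] = [5, 6]
r1 m[φ1→L] = [5, 6]
r1 m[φ2→B] = [4, 2]
r1 m[φ2→D] = [2, 4]
r1 m[φ3→C] = [4, 0]
r1 m[φ3→D] = [8, 0]
r1 m[φ4→D] = [4, 2]
r1 m[φ4→N] = [2, 4]
r1 m[φ5→L] = [0, 1]
r1 m[φ5→G] = [0, 8]
r1 m[φ6→J] = [0, 7]
r1 m[φ6→L] = [3, 0]
r1 m[B→φ0] = [0, 0]
r1 m[B→φ2] = [0, 0]
r1 m[C→φ3] = [0, 0]
r1 m[J→φ0] = [0, 0]
r1 m[J→φ1] = [0, 0]
r1 m[J→φ6] = [0, 0]
r1 m[L→φ1] = [0, 0]
r1 m[L→φ5] = [0, 0]
r1 m[L→φ6] = [0, 0]
r1 m[D→φ2] = [0, 0]
r1 m[D→φ3] = [0, 0]
r1 m[D→φ4] = [0, 0]
r1 m[N→φ4] = [0, 0]
r1 m[G→φ5] = [0, 0]
r2 m[φ0→B] = [3, 1]
r2 m[φ0→J] = [8, 1]
r2 m[φ1→J] = [5, 6]
r2 m[φ1→L] = [5, 6]
r2 m[φ2→B] = [4, 2]
r2 m[φ2→D] = [2, 4]
r2 m[φ3→C] = [4, 0]
r2 m[φ3→D] = [8, 0]
r2 m[φ4→D] = [4, 2]
r2 m[φ4→N] = [2, 4]
r2 m[φ5→L] = [0, 1]
r2 m[φ5→G] = [0, 8]
r2 m[φ6→J] = [0, 7]
r2 m[φ6→L] = [3, 0]
r2 m[B→φ0] = [4, 2]
r2 m[B→φ2] = [3, 1]
r2 m[C→φ3] = [0, 0]
r2 m[J→φ0] = [5, 13]
r2 m[J→φ1] = [8, 8]
r2 m[J→φ6] = [13, 7]
r2 m[L→φ1] = [3, 1]
r2 m[L→φ5] = [8, 6]
r2 m[L→φ6] = [5, 7]
r2 m[D→φ2] = [12, 2]
r2 m[D→φ3] = [6, 6]
r2 m[D→φ4] = [10, 4]
r2 m[N→φ4] = [0, 0]
r2 m[G→φ5] = [0, 0]
r3 m[φ0→B] = [14, 13]
r3 m[φ0→J] = [10, 3]
r3 m[φ1→J] = [8, 7]
r3 m[φ1→L] = [13, 14]
r3 m[φ2→B] = [7, 6]
r3 m[φ2→D] = [3, 5]
r3 m[φ3→C] = [10, 6]
r3 m[φ3→D] = [8, 0]
r3 m[φ4→D] = [4, 2]
r3 m[φ4→N] = [6, 9]
r3 m[φ5→L] = [0, 1]
r3 m[φ5→G] = [7, 14]
r3 m[φ6→J] = [7, 12]
r3 m[φ6→L] = [14, 13]
r3 m[B→φ0] = [4, 2]
r3 m[B→φ2] = [3, 1]
r3 m[C→φ3] = [0, 0]
r3 m[J→φ0] = [5, 13]
r3 m[J→φ1] = [8, 8]
r3 m[J→φ6] = [13, 7]
r3 m[L→φ1] = [3, 1]
r3 m[L→φ5] = [8, 6]
r3 m[L→φ6] = [5, 7]
r3 m[D→φ2] = [12, 2]
r3 m[D→φ3] = [6, 6]
r3 m[D→φ4] = [10, 4]
r3 m[N→φ4] = [0, 0]
r3 m[G→φ5] = [0, 0]
r4 m[φ0→B] = [14, 13]
r4 m[φ0→J] = [10, 3]
r4 m[φ1→J] = [8, 7]
r4 m[φ1→L] = [13, 14]
r4 m[φ2→B] = [7, 6]
r4 m[φ2→D] = [3, 5]
r4 m[φ3→C] = [10, 6]
r4 m[φ3→D] = [8, 0]
r4 m[φ4→D] = [4, 2]
r4 m[φ4→N] = [6, 9]
r4 m[φ5→L] = [0, 1]
r4 m[φ5→G] = [7, 14]
r4 m[φ6→J] = [7, 12]
r4 m[φ6→L] = [14, 13]
r4 m[B→φ0] = [7, 6]
r4 m[B→φ2] = [14, 13]
r4 m[C→φ3] = [0, 0]
r4 m[J→φ0] = [15, 19]
r4 m[J→φ1] = [17, 15]
r4 m[J→φ6] = [18, 10]
r4 m[L→φ1] = [14, 14]
r4 m[L→φ5] = [27, 27]
r4 m[L→φ6] = [13, 15]
r4 m[D→φ2] = [12, 2]
r4 m[D→φ3] = [7, 7]
r4 m[D→φ4] = [11, 5]
r4 m[N→φ4] = [0, 0]
r4 m[G→φ5] = [0, 0]
r5 m[φ0→B] = [22, 20]
r5 m[φ0→J] = [14, 7]
r5 m[φ1→J] = [19, 20]
r5 m[φ1→L] = [22, 21]
r5 m[φ2→B] = [7, 6]
r5 m[φ2→D] = [15, 17]
r5 m[φ3→C] = [11, 7]
r5 m[φ3→D] = [8, 0]
r5 m[φ4→D] = [4, 2]
r5 m[φ4→N] = [7, 10]
r5 m[φ5→L] = [0, 1]
r5 m[φ5→G] = [27, 35]
r5 m[φ6→J] = [15, 20]
r5 m[φ6→L] = [17, 17]
r5 m[B→φ0] = [7, 6]
r5 m[B→φ2] = [14, 13]
r5 m[C→φ3] = [0, 0]
r5 m[J→φ0] = [15, 19]
r5 m[J→φ1] = [17, 15]
r5 m[J→φ6] = [18, 10]
r5 m[L→φ1] = [14, 14]
r5 m[L→φ5] = [27, 27]
r5 m[L→φ6] = [13, 15]
r5 m[D→φ2] = [12, 2]
r5 m[D→φ3] = [7, 7]
r5 m[D→φ4] = [11, 5]
r5 m[N→φ4] = [0, 0]
r5 m[G→φ5] = [0, 0]
r6 m[φ0→B] = [22, 20]
r6 m[φ0→J] = [14, 7]
r6 m[φ1→J] = [19, 20]
r6 m[φ1→L] = [22, 21]
r6 m[φ2→B] = [7, 6]
r6 m[φ2→D] = [15, 17]
r6 m[φ3→C] = [11, 7]
r6 m[φ3→D] = [8, 0]
r6 m[φ4→D] = [4, 2]
r6 m[φ4→N] = [7, 10]
r6 m[φ5→L] = [0, 1]
r6 m[φ5→G] = [27, 35]
r6 m[φ6→J] = [15, 20]
r6 m[φ6→L] = [17, 17]
r6 m[B→φ0] = [7, 6]
r6 m[B→φ2] = [22, 20]
r6 m[C→φ3] = [0, 0]
r6 m[J→φ0] = [34, 40]
r6 m[J→φ1] = [29, 27]
r6 m[J→φ6] = [33, 27]
r6 m[L→φ1] = [17, 18]
r6 m[L→φ5] = [39, 38]
r6 m[L→φ6] = [22, 22]
r6 m[D→φ2] = [12, 2]
r6 m[D→φ3] = [19, 19]
r6 m[D→φ4] = [23, 17]
r6 m[N→φ4] = [0, 0]
r6 m[G→φ5] = [0, 0]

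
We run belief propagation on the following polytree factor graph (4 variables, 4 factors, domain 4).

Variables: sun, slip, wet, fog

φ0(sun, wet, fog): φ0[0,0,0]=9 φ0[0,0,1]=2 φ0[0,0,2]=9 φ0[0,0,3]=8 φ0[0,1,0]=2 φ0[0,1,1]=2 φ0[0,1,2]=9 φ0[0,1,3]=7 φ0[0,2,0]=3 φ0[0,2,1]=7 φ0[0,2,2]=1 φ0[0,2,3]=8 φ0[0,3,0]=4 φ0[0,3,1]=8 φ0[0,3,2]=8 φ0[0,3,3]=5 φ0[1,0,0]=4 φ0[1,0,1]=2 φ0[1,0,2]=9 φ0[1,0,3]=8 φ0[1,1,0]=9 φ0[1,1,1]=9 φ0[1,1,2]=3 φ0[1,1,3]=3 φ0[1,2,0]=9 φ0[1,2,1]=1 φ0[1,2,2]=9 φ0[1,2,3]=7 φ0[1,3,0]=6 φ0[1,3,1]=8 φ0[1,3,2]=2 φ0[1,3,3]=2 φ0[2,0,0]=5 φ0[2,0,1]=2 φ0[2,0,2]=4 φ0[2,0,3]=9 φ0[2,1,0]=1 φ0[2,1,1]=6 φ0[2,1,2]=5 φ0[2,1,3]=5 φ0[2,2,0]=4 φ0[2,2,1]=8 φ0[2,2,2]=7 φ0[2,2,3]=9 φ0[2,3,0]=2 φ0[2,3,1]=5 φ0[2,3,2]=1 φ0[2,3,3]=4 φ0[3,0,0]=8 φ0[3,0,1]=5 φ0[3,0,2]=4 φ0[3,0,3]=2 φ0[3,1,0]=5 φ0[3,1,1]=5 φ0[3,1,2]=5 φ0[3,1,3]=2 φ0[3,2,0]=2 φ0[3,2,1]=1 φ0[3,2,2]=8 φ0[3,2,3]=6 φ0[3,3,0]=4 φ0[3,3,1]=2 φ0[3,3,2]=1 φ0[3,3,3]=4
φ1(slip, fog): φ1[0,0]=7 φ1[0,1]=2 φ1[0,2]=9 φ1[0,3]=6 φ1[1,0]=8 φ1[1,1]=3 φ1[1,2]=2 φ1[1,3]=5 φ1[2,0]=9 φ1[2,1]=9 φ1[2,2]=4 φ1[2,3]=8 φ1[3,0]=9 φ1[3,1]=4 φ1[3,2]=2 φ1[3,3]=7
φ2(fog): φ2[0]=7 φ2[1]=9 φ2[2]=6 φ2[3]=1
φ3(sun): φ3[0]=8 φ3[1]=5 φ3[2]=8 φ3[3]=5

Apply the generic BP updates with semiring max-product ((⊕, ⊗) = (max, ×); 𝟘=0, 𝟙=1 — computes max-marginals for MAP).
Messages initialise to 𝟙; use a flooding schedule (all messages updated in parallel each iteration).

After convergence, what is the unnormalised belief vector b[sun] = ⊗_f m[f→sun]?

b[sun] = [5184, 3645, 5184, 2520]

init: all messages = 𝟙 over 4 values
r1 m[φ0→sun] = [9, 9, 9, 8]
r1 m[φ0→wet] = [9, 9, 9, 8]
r1 m[φ0→fog] = [9, 9, 9, 9]
r1 m[φ1→slip] = [9, 8, 9, 9]
r1 m[φ1→fog] = [9, 9, 9, 8]
r1 m[φ2→fog] = [7, 9, 6, 1]
r1 m[φ3→sun] = [8, 5, 8, 5]
r1 m[sun→φ0] = [1, 1, 1, 1]
r1 m[sun→φ3] = [1, 1, 1, 1]
r1 m[slip→φ1] = [1, 1, 1, 1]
r1 m[wet→φ0] = [1, 1, 1, 1]
r1 m[fog→φ0] = [1, 1, 1, 1]
r1 m[fog→φ1] = [1, 1, 1, 1]
r1 m[fog→φ2] = [1, 1, 1, 1]
r2 m[φ0→sun] = [9, 9, 9, 8]
r2 m[φ0→wet] = [9, 9, 9, 8]
r2 m[φ0→fog] = [9, 9, 9, 9]
r2 m[φ1→slip] = [9, 8, 9, 9]
r2 m[φ1→fog] = [9, 9, 9, 8]
r2 m[φ2→fog] = [7, 9, 6, 1]
r2 m[φ3→sun] = [8, 5, 8, 5]
r2 m[sun→φ0] = [8, 5, 8, 5]
r2 m[sun→φ3] = [9, 9, 9, 8]
r2 m[slip→φ1] = [1, 1, 1, 1]
r2 m[wet→φ0] = [1, 1, 1, 1]
r2 m[fog→φ0] = [63, 81, 54, 8]
r2 m[fog→φ1] = [63, 81, 54, 9]
r2 m[fog→φ2] = [81, 81, 81, 72]
r3 m[φ0→sun] = [648, 729, 648, 504]
r3 m[φ0→wet] = [4536, 3888, 5184, 5184]
r3 m[φ0→fog] = [72, 64, 72, 72]
r3 m[φ1→slip] = [486, 504, 729, 567]
r3 m[φ1→fog] = [9, 9, 9, 8]
r3 m[φ2→fog] = [7, 9, 6, 1]
r3 m[φ3→sun] = [8, 5, 8, 5]
r3 m[sun→φ0] = [8, 5, 8, 5]
r3 m[sun→φ3] = [9, 9, 9, 8]
r3 m[slip→φ1] = [1, 1, 1, 1]
r3 m[wet→φ0] = [1, 1, 1, 1]
r3 m[fog→φ0] = [63, 81, 54, 8]
r3 m[fog→φ1] = [63, 81, 54, 9]
r3 m[fog→φ2] = [81, 81, 81, 72]
r4 m[φ0→sun] = [648, 729, 648, 504]
r4 m[φ0→wet] = [4536, 3888, 5184, 5184]
r4 m[φ0→fog] = [72, 64, 72, 72]
r4 m[φ1→slip] = [486, 504, 729, 567]
r4 m[φ1→fog] = [9, 9, 9, 8]
r4 m[φ2→fog] = [7, 9, 6, 1]
r4 m[φ3→sun] = [8, 5, 8, 5]
r4 m[sun→φ0] = [8, 5, 8, 5]
r4 m[sun→φ3] = [648, 729, 648, 504]
r4 m[slip→φ1] = [1, 1, 1, 1]
r4 m[wet→φ0] = [1, 1, 1, 1]
r4 m[fog→φ0] = [63, 81, 54, 8]
r4 m[fog→φ1] = [504, 576, 432, 72]
r4 m[fog→φ2] = [648, 576, 648, 576]
r5 m[φ0→sun] = [648, 729, 648, 504]
r5 m[φ0→wet] = [4536, 3888, 5184, 5184]
r5 m[φ0→fog] = [72, 64, 72, 72]
r5 m[φ1→slip] = [3888, 4032, 5184, 4536]
r5 m[φ1→fog] = [9, 9, 9, 8]
r5 m[φ2→fog] = [7, 9, 6, 1]
r5 m[φ3→sun] = [8, 5, 8, 5]
r5 m[sun→φ0] = [8, 5, 8, 5]
r5 m[sun→φ3] = [648, 729, 648, 504]
r5 m[slip→φ1] = [1, 1, 1, 1]
r5 m[wet→φ0] = [1, 1, 1, 1]
r5 m[fog→φ0] = [63, 81, 54, 8]
r5 m[fog→φ1] = [504, 576, 432, 72]
r5 m[fog→φ2] = [648, 576, 648, 576]
r6 m[φ0→sun] = [648, 729, 648, 504]
r6 m[φ0→wet] = [4536, 3888, 5184, 5184]
r6 m[φ0→fog] = [72, 64, 72, 72]
r6 m[φ1→slip] = [3888, 4032, 5184, 4536]
r6 m[φ1→fog] = [9, 9, 9, 8]
r6 m[φ2→fog] = [7, 9, 6, 1]
r6 m[φ3→sun] = [8, 5, 8, 5]
r6 m[sun→φ0] = [8, 5, 8, 5]
r6 m[sun→φ3] = [648, 729, 648, 504]
r6 m[slip→φ1] = [1, 1, 1, 1]
r6 m[wet→φ0] = [1, 1, 1, 1]
r6 m[fog→φ0] = [63, 81, 54, 8]
r6 m[fog→φ1] = [504, 576, 432, 72]
r6 m[fog→φ2] = [648, 576, 648, 576]
fixed point reached at round 6
b[sun] = ⊗ incoming = [5184, 3645, 5184, 2520]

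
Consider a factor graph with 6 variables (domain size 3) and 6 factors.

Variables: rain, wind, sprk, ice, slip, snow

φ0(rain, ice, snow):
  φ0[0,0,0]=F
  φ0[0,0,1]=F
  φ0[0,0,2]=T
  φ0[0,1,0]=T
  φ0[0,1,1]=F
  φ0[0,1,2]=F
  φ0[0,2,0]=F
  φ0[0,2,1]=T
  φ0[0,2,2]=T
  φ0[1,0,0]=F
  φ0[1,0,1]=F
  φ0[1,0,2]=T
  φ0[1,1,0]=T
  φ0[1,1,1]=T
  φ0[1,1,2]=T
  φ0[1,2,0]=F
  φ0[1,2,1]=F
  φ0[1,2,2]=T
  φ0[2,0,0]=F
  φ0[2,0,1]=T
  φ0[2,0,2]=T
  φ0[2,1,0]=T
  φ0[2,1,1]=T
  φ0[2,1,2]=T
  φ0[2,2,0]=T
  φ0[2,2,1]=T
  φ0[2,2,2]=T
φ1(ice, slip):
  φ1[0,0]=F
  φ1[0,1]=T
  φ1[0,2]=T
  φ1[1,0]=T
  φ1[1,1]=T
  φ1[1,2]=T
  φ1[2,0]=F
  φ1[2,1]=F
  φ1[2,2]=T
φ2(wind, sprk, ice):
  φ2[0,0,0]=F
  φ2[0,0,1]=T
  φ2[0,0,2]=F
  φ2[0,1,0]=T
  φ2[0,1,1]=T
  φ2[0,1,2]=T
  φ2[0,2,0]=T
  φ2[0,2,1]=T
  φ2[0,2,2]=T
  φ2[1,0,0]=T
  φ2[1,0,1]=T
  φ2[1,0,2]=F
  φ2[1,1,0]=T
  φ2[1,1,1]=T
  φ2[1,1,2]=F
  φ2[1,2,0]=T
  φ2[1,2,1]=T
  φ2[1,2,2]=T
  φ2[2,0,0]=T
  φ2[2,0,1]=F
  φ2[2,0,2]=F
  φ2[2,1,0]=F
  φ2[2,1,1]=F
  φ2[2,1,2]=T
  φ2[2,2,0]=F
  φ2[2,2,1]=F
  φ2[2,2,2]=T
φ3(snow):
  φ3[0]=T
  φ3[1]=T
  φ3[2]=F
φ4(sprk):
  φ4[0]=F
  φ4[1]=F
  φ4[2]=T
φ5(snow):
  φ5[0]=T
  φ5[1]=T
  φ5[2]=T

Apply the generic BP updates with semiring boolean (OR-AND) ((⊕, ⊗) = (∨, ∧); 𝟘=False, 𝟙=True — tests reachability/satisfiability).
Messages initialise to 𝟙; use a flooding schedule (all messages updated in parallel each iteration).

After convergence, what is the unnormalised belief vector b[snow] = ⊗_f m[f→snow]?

b[snow] = [T, T, F]

init: all messages = 𝟙 over 3 values
r1 m[φ0→rain] = [T, T, T]
r1 m[φ0→ice] = [T, T, T]
r1 m[φ0→snow] = [T, T, T]
r1 m[φ1→ice] = [T, T, T]
r1 m[φ1→slip] = [T, T, T]
r1 m[φ2→wind] = [T, T, T]
r1 m[φ2→sprk] = [T, T, T]
r1 m[φ2→ice] = [T, T, T]
r1 m[φ3→snow] = [T, T, F]
r1 m[φ4→sprk] = [F, F, T]
r1 m[φ5→snow] = [T, T, T]
r1 m[rain→φ0] = [T, T, T]
r1 m[wind→φ2] = [T, T, T]
r1 m[sprk→φ2] = [T, T, T]
r1 m[sprk→φ4] = [T, T, T]
r1 m[ice→φ0] = [T, T, T]
r1 m[ice→φ1] = [T, T, T]
r1 m[ice→φ2] = [T, T, T]
r1 m[slip→φ1] = [T, T, T]
r1 m[snow→φ0] = [T, T, T]
r1 m[snow→φ3] = [T, T, T]
r1 m[snow→φ5] = [T, T, T]
r2 m[φ0→rain] = [T, T, T]
r2 m[φ0→ice] = [T, T, T]
r2 m[φ0→snow] = [T, T, T]
r2 m[φ1→ice] = [T, T, T]
r2 m[φ1→slip] = [T, T, T]
r2 m[φ2→wind] = [T, T, T]
r2 m[φ2→sprk] = [T, T, T]
r2 m[φ2→ice] = [T, T, T]
r2 m[φ3→snow] = [T, T, F]
r2 m[φ4→sprk] = [F, F, T]
r2 m[φ5→snow] = [T, T, T]
r2 m[rain→φ0] = [T, T, T]
r2 m[wind→φ2] = [T, T, T]
r2 m[sprk→φ2] = [F, F, T]
r2 m[sprk→φ4] = [T, T, T]
r2 m[ice→φ0] = [T, T, T]
r2 m[ice→φ1] = [T, T, T]
r2 m[ice→φ2] = [T, T, T]
r2 m[slip→φ1] = [T, T, T]
r2 m[snow→φ0] = [T, T, F]
r2 m[snow→φ3] = [T, T, T]
r2 m[snow→φ5] = [T, T, F]
r3 m[φ0→rain] = [T, T, T]
r3 m[φ0→ice] = [T, T, T]
r3 m[φ0→snow] = [T, T, T]
r3 m[φ1→ice] = [T, T, T]
r3 m[φ1→slip] = [T, T, T]
r3 m[φ2→wind] = [T, T, T]
r3 m[φ2→sprk] = [T, T, T]
r3 m[φ2→ice] = [T, T, T]
r3 m[φ3→snow] = [T, T, F]
r3 m[φ4→sprk] = [F, F, T]
r3 m[φ5→snow] = [T, T, T]
r3 m[rain→φ0] = [T, T, T]
r3 m[wind→φ2] = [T, T, T]
r3 m[sprk→φ2] = [F, F, T]
r3 m[sprk→φ4] = [T, T, T]
r3 m[ice→φ0] = [T, T, T]
r3 m[ice→φ1] = [T, T, T]
r3 m[ice→φ2] = [T, T, T]
r3 m[slip→φ1] = [T, T, T]
r3 m[snow→φ0] = [T, T, F]
r3 m[snow→φ3] = [T, T, T]
r3 m[snow→φ5] = [T, T, F]
fixed point reached at round 3
b[snow] = ⊗ incoming = [T, T, F]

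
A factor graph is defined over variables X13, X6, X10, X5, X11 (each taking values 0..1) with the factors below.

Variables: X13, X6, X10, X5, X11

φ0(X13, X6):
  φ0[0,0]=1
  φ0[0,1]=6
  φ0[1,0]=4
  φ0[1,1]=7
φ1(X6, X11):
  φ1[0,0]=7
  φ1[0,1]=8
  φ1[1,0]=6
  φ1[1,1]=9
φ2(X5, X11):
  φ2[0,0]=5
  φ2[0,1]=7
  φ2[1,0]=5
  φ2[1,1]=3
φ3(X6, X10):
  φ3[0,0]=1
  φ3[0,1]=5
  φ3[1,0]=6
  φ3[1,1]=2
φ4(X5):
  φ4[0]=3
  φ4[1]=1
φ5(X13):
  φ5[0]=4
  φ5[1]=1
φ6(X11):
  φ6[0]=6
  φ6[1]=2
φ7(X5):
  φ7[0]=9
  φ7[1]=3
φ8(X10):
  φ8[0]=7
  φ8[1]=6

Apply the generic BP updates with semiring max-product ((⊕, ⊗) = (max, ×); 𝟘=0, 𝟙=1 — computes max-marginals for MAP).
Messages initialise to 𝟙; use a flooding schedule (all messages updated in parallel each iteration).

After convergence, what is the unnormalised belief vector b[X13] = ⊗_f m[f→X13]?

b[X13] = [4898880, 1428840]

init: all messages = 𝟙 over 2 values
r1 m[φ0→X13] = [6, 7]
r1 m[φ0→X6] = [4, 7]
r1 m[φ1→X6] = [8, 9]
r1 m[φ1→X11] = [7, 9]
r1 m[φ2→X5] = [7, 5]
r1 m[φ2→X11] = [5, 7]
r1 m[φ3→X6] = [5, 6]
r1 m[φ3→X10] = [6, 5]
r1 m[φ4→X5] = [3, 1]
r1 m[φ5→X13] = [4, 1]
r1 m[φ6→X11] = [6, 2]
r1 m[φ7→X5] = [9, 3]
r1 m[φ8→X10] = [7, 6]
r1 m[X13→φ0] = [1, 1]
r1 m[X13→φ5] = [1, 1]
r1 m[X6→φ0] = [1, 1]
r1 m[X6→φ1] = [1, 1]
r1 m[X6→φ3] = [1, 1]
r1 m[X10→φ3] = [1, 1]
r1 m[X10→φ8] = [1, 1]
r1 m[X5→φ2] = [1, 1]
r1 m[X5→φ4] = [1, 1]
r1 m[X5→φ7] = [1, 1]
r1 m[X11→φ1] = [1, 1]
r1 m[X11→φ2] = [1, 1]
r1 m[X11→φ6] = [1, 1]
r2 m[φ0→X13] = [6, 7]
r2 m[φ0→X6] = [4, 7]
r2 m[φ1→X6] = [8, 9]
r2 m[φ1→X11] = [7, 9]
r2 m[φ2→X5] = [7, 5]
r2 m[φ2→X11] = [5, 7]
r2 m[φ3→X6] = [5, 6]
r2 m[φ3→X10] = [6, 5]
r2 m[φ4→X5] = [3, 1]
r2 m[φ5→X13] = [4, 1]
r2 m[φ6→X11] = [6, 2]
r2 m[φ7→X5] = [9, 3]
r2 m[φ8→X10] = [7, 6]
r2 m[X13→φ0] = [4, 1]
r2 m[X13→φ5] = [6, 7]
r2 m[X6→φ0] = [40, 54]
r2 m[X6→φ1] = [20, 42]
r2 m[X6→φ3] = [32, 63]
r2 m[X10→φ3] = [7, 6]
r2 m[X10→φ8] = [6, 5]
r2 m[X5→φ2] = [27, 3]
r2 m[X5→φ4] = [63, 15]
r2 m[X5→φ7] = [21, 5]
r2 m[X11→φ1] = [30, 14]
r2 m[X11→φ2] = [42, 18]
r2 m[X11→φ6] = [35, 63]
r3 m[φ0→X13] = [324, 378]
r3 m[φ0→X6] = [4, 24]
r3 m[φ1→X6] = [210, 180]
r3 m[φ1→X11] = [252, 378]
r3 m[φ2→X5] = [210, 210]
r3 m[φ2→X11] = [135, 189]
r3 m[φ3→X6] = [30, 42]
r3 m[φ3→X10] = [378, 160]
r3 m[φ4→X5] = [3, 1]
r3 m[φ5→X13] = [4, 1]
r3 m[φ6→X11] = [6, 2]
r3 m[φ7→X5] = [9, 3]
r3 m[φ8→X10] = [7, 6]
r3 m[X13→φ0] = [4, 1]
r3 m[X13→φ5] = [6, 7]
r3 m[X6→φ0] = [40, 54]
r3 m[X6→φ1] = [20, 42]
r3 m[X6→φ3] = [32, 63]
r3 m[X10→φ3] = [7, 6]
r3 m[X10→φ8] = [6, 5]
r3 m[X5→φ2] = [27, 3]
r3 m[X5→φ4] = [63, 15]
r3 m[X5→φ7] = [21, 5]
r3 m[X11→φ1] = [30, 14]
r3 m[X11→φ2] = [42, 18]
r3 m[X11→φ6] = [35, 63]
r4 m[φ0→X13] = [324, 378]
r4 m[φ0→X6] = [4, 24]
r4 m[φ1→X6] = [210, 180]
r4 m[φ1→X11] = [252, 378]
r4 m[φ2→X5] = [210, 210]
r4 m[φ2→X11] = [135, 189]
r4 m[φ3→X6] = [30, 42]
r4 m[φ3→X10] = [378, 160]
r4 m[φ4→X5] = [3, 1]
r4 m[φ5→X13] = [4, 1]
r4 m[φ6→X11] = [6, 2]
r4 m[φ7→X5] = [9, 3]
r4 m[φ8→X10] = [7, 6]
r4 m[X13→φ0] = [4, 1]
r4 m[X13→φ5] = [324, 378]
r4 m[X6→φ0] = [6300, 7560]
r4 m[X6→φ1] = [120, 1008]
r4 m[X6→φ3] = [840, 4320]
r4 m[X10→φ3] = [7, 6]
r4 m[X10→φ8] = [378, 160]
r4 m[X5→φ2] = [27, 3]
r4 m[X5→φ4] = [1890, 630]
r4 m[X5→φ7] = [630, 210]
r4 m[X11→φ1] = [810, 378]
r4 m[X11→φ2] = [1512, 756]
r4 m[X11→φ6] = [34020, 71442]
r5 m[φ0→X13] = [45360, 52920]
r5 m[φ0→X6] = [4, 24]
r5 m[φ1→X6] = [5670, 4860]
r5 m[φ1→X11] = [6048, 9072]
r5 m[φ2→X5] = [7560, 7560]
r5 m[φ2→X11] = [135, 189]
r5 m[φ3→X6] = [30, 42]
r5 m[φ3→X10] = [25920, 8640]
r5 m[φ4→X5] = [3, 1]
r5 m[φ5→X13] = [4, 1]
r5 m[φ6→X11] = [6, 2]
r5 m[φ7→X5] = [9, 3]
r5 m[φ8→X10] = [7, 6]
r5 m[X13→φ0] = [4, 1]
r5 m[X13→φ5] = [324, 378]
r5 m[X6→φ0] = [6300, 7560]
r5 m[X6→φ1] = [120, 1008]
r5 m[X6→φ3] = [840, 4320]
r5 m[X10→φ3] = [7, 6]
r5 m[X10→φ8] = [378, 160]
r5 m[X5→φ2] = [27, 3]
r5 m[X5→φ4] = [1890, 630]
r5 m[X5→φ7] = [630, 210]
r5 m[X11→φ1] = [810, 378]
r5 m[X11→φ2] = [1512, 756]
r5 m[X11→φ6] = [34020, 71442]
r6 m[φ0→X13] = [45360, 52920]
r6 m[φ0→X6] = [4, 24]
r6 m[φ1→X6] = [5670, 4860]
r6 m[φ1→X11] = [6048, 9072]
r6 m[φ2→X5] = [7560, 7560]
r6 m[φ2→X11] = [135, 189]
r6 m[φ3→X6] = [30, 42]
r6 m[φ3→X10] = [25920, 8640]
r6 m[φ4→X5] = [3, 1]
r6 m[φ5→X13] = [4, 1]
r6 m[φ6→X11] = [6, 2]
r6 m[φ7→X5] = [9, 3]
r6 m[φ8→X10] = [7, 6]
r6 m[X13→φ0] = [4, 1]
r6 m[X13→φ5] = [45360, 52920]
r6 m[X6→φ0] = [170100, 204120]
r6 m[X6→φ1] = [120, 1008]
r6 m[X6→φ3] = [22680, 116640]
r6 m[X10→φ3] = [7, 6]
r6 m[X10→φ8] = [25920, 8640]
r6 m[X5→φ2] = [27, 3]
r6 m[X5→φ4] = [68040, 22680]
r6 m[X5→φ7] = [22680, 7560]
r6 m[X11→φ1] = [810, 378]
r6 m[X11→φ2] = [36288, 18144]
r6 m[X11→φ6] = [816480, 1714608]
r7 m[φ0→X13] = [1224720, 1428840]
r7 m[φ0→X6] = [4, 24]
r7 m[φ1→X6] = [5670, 4860]
r7 m[φ1→X11] = [6048, 9072]
r7 m[φ2→X5] = [181440, 181440]
r7 m[φ2→X11] = [135, 189]
r7 m[φ3→X6] = [30, 42]
r7 m[φ3→X10] = [699840, 233280]
r7 m[φ4→X5] = [3, 1]
r7 m[φ5→X13] = [4, 1]
r7 m[φ6→X11] = [6, 2]
r7 m[φ7→X5] = [9, 3]
r7 m[φ8→X10] = [7, 6]
r7 m[X13→φ0] = [4, 1]
r7 m[X13→φ5] = [45360, 52920]
r7 m[X6→φ0] = [170100, 204120]
r7 m[X6→φ1] = [120, 1008]
r7 m[X6→φ3] = [22680, 116640]
r7 m[X10→φ3] = [7, 6]
r7 m[X10→φ8] = [25920, 8640]
r7 m[X5→φ2] = [27, 3]
r7 m[X5→φ4] = [68040, 22680]
r7 m[X5→φ7] = [22680, 7560]
r7 m[X11→φ1] = [810, 378]
r7 m[X11→φ2] = [36288, 18144]
r7 m[X11→φ6] = [816480, 1714608]
r8 m[φ0→X13] = [1224720, 1428840]
r8 m[φ0→X6] = [4, 24]
r8 m[φ1→X6] = [5670, 4860]
r8 m[φ1→X11] = [6048, 9072]
r8 m[φ2→X5] = [181440, 181440]
r8 m[φ2→X11] = [135, 189]
r8 m[φ3→X6] = [30, 42]
r8 m[φ3→X10] = [699840, 233280]
r8 m[φ4→X5] = [3, 1]
r8 m[φ5→X13] = [4, 1]
r8 m[φ6→X11] = [6, 2]
r8 m[φ7→X5] = [9, 3]
r8 m[φ8→X10] = [7, 6]
r8 m[X13→φ0] = [4, 1]
r8 m[X13→φ5] = [1224720, 1428840]
r8 m[X6→φ0] = [170100, 204120]
r8 m[X6→φ1] = [120, 1008]
r8 m[X6→φ3] = [22680, 116640]
r8 m[X10→φ3] = [7, 6]
r8 m[X10→φ8] = [699840, 233280]
r8 m[X5→φ2] = [27, 3]
r8 m[X5→φ4] = [1632960, 544320]
r8 m[X5→φ7] = [544320, 181440]
r8 m[X11→φ1] = [810, 378]
r8 m[X11→φ2] = [36288, 18144]
r8 m[X11→φ6] = [816480, 1714608]
r9 m[φ0→X13] = [1224720, 1428840]
r9 m[φ0→X6] = [4, 24]
r9 m[φ1→X6] = [5670, 4860]
r9 m[φ1→X11] = [6048, 9072]
r9 m[φ2→X5] = [181440, 181440]
r9 m[φ2→X11] = [135, 189]
r9 m[φ3→X6] = [30, 42]
r9 m[φ3→X10] = [699840, 233280]
r9 m[φ4→X5] = [3, 1]
r9 m[φ5→X13] = [4, 1]
r9 m[φ6→X11] = [6, 2]
r9 m[φ7→X5] = [9, 3]
r9 m[φ8→X10] = [7, 6]
r9 m[X13→φ0] = [4, 1]
r9 m[X13→φ5] = [1224720, 1428840]
r9 m[X6→φ0] = [170100, 204120]
r9 m[X6→φ1] = [120, 1008]
r9 m[X6→φ3] = [22680, 116640]
r9 m[X10→φ3] = [7, 6]
r9 m[X10→φ8] = [699840, 233280]
r9 m[X5→φ2] = [27, 3]
r9 m[X5→φ4] = [1632960, 544320]
r9 m[X5→φ7] = [544320, 181440]
r9 m[X11→φ1] = [810, 378]
r9 m[X11→φ2] = [36288, 18144]
r9 m[X11→φ6] = [816480, 1714608]
fixed point reached at round 9
b[X13] = ⊗ incoming = [4898880, 1428840]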